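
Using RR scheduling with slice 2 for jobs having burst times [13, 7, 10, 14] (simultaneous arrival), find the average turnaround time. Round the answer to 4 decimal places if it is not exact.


Time quantum = 2
Execution trace:
  J1 runs 2 units, time = 2
  J2 runs 2 units, time = 4
  J3 runs 2 units, time = 6
  J4 runs 2 units, time = 8
  J1 runs 2 units, time = 10
  J2 runs 2 units, time = 12
  J3 runs 2 units, time = 14
  J4 runs 2 units, time = 16
  J1 runs 2 units, time = 18
  J2 runs 2 units, time = 20
  J3 runs 2 units, time = 22
  J4 runs 2 units, time = 24
  J1 runs 2 units, time = 26
  J2 runs 1 units, time = 27
  J3 runs 2 units, time = 29
  J4 runs 2 units, time = 31
  J1 runs 2 units, time = 33
  J3 runs 2 units, time = 35
  J4 runs 2 units, time = 37
  J1 runs 2 units, time = 39
  J4 runs 2 units, time = 41
  J1 runs 1 units, time = 42
  J4 runs 2 units, time = 44
Finish times: [42, 27, 35, 44]
Average turnaround = 148/4 = 37.0

37.0


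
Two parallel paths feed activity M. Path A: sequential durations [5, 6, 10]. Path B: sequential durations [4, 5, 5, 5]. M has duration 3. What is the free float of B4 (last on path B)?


ES(B4) = sum of predecessors on chain B = 14
EF(B4) = ES + duration = 14 + 5 = 19
Successor of B4 is M. ES(M) = max(sum(A), sum(B)) = max(21, 19) = 21
Free float = ES(successor) - EF(current) = 21 - 19 = 2

2


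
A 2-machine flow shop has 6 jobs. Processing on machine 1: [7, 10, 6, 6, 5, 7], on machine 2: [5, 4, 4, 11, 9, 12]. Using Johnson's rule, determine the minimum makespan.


Apply Johnson's rule:
  Group 1 (a <= b): [(5, 5, 9), (4, 6, 11), (6, 7, 12)]
  Group 2 (a > b): [(1, 7, 5), (2, 10, 4), (3, 6, 4)]
Optimal job order: [5, 4, 6, 1, 2, 3]
Schedule:
  Job 5: M1 done at 5, M2 done at 14
  Job 4: M1 done at 11, M2 done at 25
  Job 6: M1 done at 18, M2 done at 37
  Job 1: M1 done at 25, M2 done at 42
  Job 2: M1 done at 35, M2 done at 46
  Job 3: M1 done at 41, M2 done at 50
Makespan = 50

50


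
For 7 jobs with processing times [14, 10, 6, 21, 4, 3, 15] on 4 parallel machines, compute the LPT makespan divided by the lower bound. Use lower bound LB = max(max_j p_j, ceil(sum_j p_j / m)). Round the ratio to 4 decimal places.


LPT order: [21, 15, 14, 10, 6, 4, 3]
Machine loads after assignment: [21, 18, 18, 16]
LPT makespan = 21
Lower bound = max(max_job, ceil(total/4)) = max(21, 19) = 21
Ratio = 21 / 21 = 1.0

1.0


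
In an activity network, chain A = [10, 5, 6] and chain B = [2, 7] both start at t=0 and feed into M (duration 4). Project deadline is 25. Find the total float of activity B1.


Forward pass: ES(B1) = sum of predecessors on chain B = 0
EF = ES + duration = 0 + 2 = 2
Backward pass: LF(M) = deadline = 25; LS(M) = 25 - 4 = 21
LF(B1) = LS(M) - sum(successors on chain B) = 21 - 7 = 14
LS = LF - duration = 14 - 2 = 12
Total float = LS - ES = 12 - 0 = 12

12


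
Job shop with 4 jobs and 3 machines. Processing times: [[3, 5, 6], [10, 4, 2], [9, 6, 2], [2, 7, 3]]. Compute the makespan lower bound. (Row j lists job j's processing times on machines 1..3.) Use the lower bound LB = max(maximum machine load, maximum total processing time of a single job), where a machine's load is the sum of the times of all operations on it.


Machine loads:
  Machine 1: 3 + 10 + 9 + 2 = 24
  Machine 2: 5 + 4 + 6 + 7 = 22
  Machine 3: 6 + 2 + 2 + 3 = 13
Max machine load = 24
Job totals:
  Job 1: 14
  Job 2: 16
  Job 3: 17
  Job 4: 12
Max job total = 17
Lower bound = max(24, 17) = 24

24


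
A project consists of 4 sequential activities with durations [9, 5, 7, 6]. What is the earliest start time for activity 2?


Activity 2 starts after activities 1 through 1 complete.
Predecessor durations: [9]
ES = 9 = 9

9


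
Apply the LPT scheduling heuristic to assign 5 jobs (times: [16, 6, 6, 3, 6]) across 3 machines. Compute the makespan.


Sort jobs in decreasing order (LPT): [16, 6, 6, 6, 3]
Assign each job to the least loaded machine:
  Machine 1: jobs [16], load = 16
  Machine 2: jobs [6, 6], load = 12
  Machine 3: jobs [6, 3], load = 9
Makespan = max load = 16

16


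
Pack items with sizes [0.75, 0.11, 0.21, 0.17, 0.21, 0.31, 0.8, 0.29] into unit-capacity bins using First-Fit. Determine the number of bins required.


Place items sequentially using First-Fit:
  Item 0.75 -> new Bin 1
  Item 0.11 -> Bin 1 (now 0.86)
  Item 0.21 -> new Bin 2
  Item 0.17 -> Bin 2 (now 0.38)
  Item 0.21 -> Bin 2 (now 0.59)
  Item 0.31 -> Bin 2 (now 0.9)
  Item 0.8 -> new Bin 3
  Item 0.29 -> new Bin 4
Total bins used = 4

4


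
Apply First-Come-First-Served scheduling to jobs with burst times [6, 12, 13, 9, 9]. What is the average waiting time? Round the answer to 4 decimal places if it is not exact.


FCFS order (as given): [6, 12, 13, 9, 9]
Waiting times:
  Job 1: wait = 0
  Job 2: wait = 6
  Job 3: wait = 18
  Job 4: wait = 31
  Job 5: wait = 40
Sum of waiting times = 95
Average waiting time = 95/5 = 19.0

19.0


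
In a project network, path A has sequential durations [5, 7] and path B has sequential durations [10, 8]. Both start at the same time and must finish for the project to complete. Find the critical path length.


Path A total = 5 + 7 = 12
Path B total = 10 + 8 = 18
Critical path = longest path = max(12, 18) = 18

18


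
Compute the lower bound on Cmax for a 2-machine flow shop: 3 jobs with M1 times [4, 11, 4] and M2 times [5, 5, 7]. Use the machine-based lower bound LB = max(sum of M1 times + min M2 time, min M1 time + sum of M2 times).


LB1 = sum(M1 times) + min(M2 times) = 19 + 5 = 24
LB2 = min(M1 times) + sum(M2 times) = 4 + 17 = 21
Lower bound = max(LB1, LB2) = max(24, 21) = 24

24


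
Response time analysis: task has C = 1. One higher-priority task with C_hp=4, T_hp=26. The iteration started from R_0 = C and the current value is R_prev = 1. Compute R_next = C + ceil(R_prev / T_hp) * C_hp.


R_next = C + ceil(R_prev / T_hp) * C_hp
ceil(1 / 26) = ceil(0.0385) = 1
Interference = 1 * 4 = 4
R_next = 1 + 4 = 5

5


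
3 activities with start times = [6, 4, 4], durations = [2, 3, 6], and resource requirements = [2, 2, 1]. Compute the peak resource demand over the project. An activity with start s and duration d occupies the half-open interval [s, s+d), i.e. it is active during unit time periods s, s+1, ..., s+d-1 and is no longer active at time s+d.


Each activity i is active on [start_i, start_i + duration_i).
Compute total resource usage per time slot:
  t=0: active resources = [], total = 0
  t=1: active resources = [], total = 0
  t=2: active resources = [], total = 0
  t=3: active resources = [], total = 0
  t=4: active resources = [2, 1], total = 3
  t=5: active resources = [2, 1], total = 3
  t=6: active resources = [2, 2, 1], total = 5
  t=7: active resources = [2, 1], total = 3
  t=8: active resources = [1], total = 1
  t=9: active resources = [1], total = 1
Peak resource demand = 5

5


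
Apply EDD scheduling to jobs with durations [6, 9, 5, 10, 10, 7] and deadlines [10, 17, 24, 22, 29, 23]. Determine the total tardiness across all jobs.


Sort by due date (EDD order): [(6, 10), (9, 17), (10, 22), (7, 23), (5, 24), (10, 29)]
Compute completion times and tardiness:
  Job 1: p=6, d=10, C=6, tardiness=max(0,6-10)=0
  Job 2: p=9, d=17, C=15, tardiness=max(0,15-17)=0
  Job 3: p=10, d=22, C=25, tardiness=max(0,25-22)=3
  Job 4: p=7, d=23, C=32, tardiness=max(0,32-23)=9
  Job 5: p=5, d=24, C=37, tardiness=max(0,37-24)=13
  Job 6: p=10, d=29, C=47, tardiness=max(0,47-29)=18
Total tardiness = 43

43


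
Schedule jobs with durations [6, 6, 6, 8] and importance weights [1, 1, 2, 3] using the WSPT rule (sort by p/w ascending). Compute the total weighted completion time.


Compute p/w ratios and sort ascending (WSPT): [(8, 3), (6, 2), (6, 1), (6, 1)]
Compute weighted completion times:
  Job (p=8,w=3): C=8, w*C=3*8=24
  Job (p=6,w=2): C=14, w*C=2*14=28
  Job (p=6,w=1): C=20, w*C=1*20=20
  Job (p=6,w=1): C=26, w*C=1*26=26
Total weighted completion time = 98

98


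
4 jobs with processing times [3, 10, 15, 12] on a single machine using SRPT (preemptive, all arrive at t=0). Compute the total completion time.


Since all jobs arrive at t=0, SRPT equals SPT ordering.
SPT order: [3, 10, 12, 15]
Completion times:
  Job 1: p=3, C=3
  Job 2: p=10, C=13
  Job 3: p=12, C=25
  Job 4: p=15, C=40
Total completion time = 3 + 13 + 25 + 40 = 81

81


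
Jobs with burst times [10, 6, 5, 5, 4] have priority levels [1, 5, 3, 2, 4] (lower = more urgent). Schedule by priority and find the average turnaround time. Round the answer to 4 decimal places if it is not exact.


Sort by priority (ascending = highest first):
Order: [(1, 10), (2, 5), (3, 5), (4, 4), (5, 6)]
Completion times:
  Priority 1, burst=10, C=10
  Priority 2, burst=5, C=15
  Priority 3, burst=5, C=20
  Priority 4, burst=4, C=24
  Priority 5, burst=6, C=30
Average turnaround = 99/5 = 19.8

19.8


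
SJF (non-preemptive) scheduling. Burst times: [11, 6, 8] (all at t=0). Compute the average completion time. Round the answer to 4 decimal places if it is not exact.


SJF order (ascending): [6, 8, 11]
Completion times:
  Job 1: burst=6, C=6
  Job 2: burst=8, C=14
  Job 3: burst=11, C=25
Average completion = 45/3 = 15.0

15.0


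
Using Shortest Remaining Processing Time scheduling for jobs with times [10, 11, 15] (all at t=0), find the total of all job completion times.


Since all jobs arrive at t=0, SRPT equals SPT ordering.
SPT order: [10, 11, 15]
Completion times:
  Job 1: p=10, C=10
  Job 2: p=11, C=21
  Job 3: p=15, C=36
Total completion time = 10 + 21 + 36 = 67

67


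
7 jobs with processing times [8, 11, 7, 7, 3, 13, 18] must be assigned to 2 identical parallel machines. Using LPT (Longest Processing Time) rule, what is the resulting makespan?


Sort jobs in decreasing order (LPT): [18, 13, 11, 8, 7, 7, 3]
Assign each job to the least loaded machine:
  Machine 1: jobs [18, 8, 7], load = 33
  Machine 2: jobs [13, 11, 7, 3], load = 34
Makespan = max load = 34

34


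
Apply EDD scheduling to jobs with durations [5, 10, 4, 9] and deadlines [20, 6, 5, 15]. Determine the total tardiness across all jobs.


Sort by due date (EDD order): [(4, 5), (10, 6), (9, 15), (5, 20)]
Compute completion times and tardiness:
  Job 1: p=4, d=5, C=4, tardiness=max(0,4-5)=0
  Job 2: p=10, d=6, C=14, tardiness=max(0,14-6)=8
  Job 3: p=9, d=15, C=23, tardiness=max(0,23-15)=8
  Job 4: p=5, d=20, C=28, tardiness=max(0,28-20)=8
Total tardiness = 24

24


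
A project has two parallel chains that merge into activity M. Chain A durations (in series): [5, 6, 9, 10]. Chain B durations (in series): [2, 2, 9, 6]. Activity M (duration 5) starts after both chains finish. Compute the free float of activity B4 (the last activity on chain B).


ES(B4) = sum of predecessors on chain B = 13
EF(B4) = ES + duration = 13 + 6 = 19
Successor of B4 is M. ES(M) = max(sum(A), sum(B)) = max(30, 19) = 30
Free float = ES(successor) - EF(current) = 30 - 19 = 11

11


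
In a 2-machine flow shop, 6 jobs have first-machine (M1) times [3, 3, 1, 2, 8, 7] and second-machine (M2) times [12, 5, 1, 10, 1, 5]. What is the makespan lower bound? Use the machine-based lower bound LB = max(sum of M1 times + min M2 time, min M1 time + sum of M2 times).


LB1 = sum(M1 times) + min(M2 times) = 24 + 1 = 25
LB2 = min(M1 times) + sum(M2 times) = 1 + 34 = 35
Lower bound = max(LB1, LB2) = max(25, 35) = 35

35


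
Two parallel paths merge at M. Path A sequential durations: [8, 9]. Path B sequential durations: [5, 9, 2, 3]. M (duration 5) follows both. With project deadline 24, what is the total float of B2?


Forward pass: ES(B2) = sum of predecessors on chain B = 5
EF = ES + duration = 5 + 9 = 14
Backward pass: LF(M) = deadline = 24; LS(M) = 24 - 5 = 19
LF(B2) = LS(M) - sum(successors on chain B) = 19 - 5 = 14
LS = LF - duration = 14 - 9 = 5
Total float = LS - ES = 5 - 5 = 0

0


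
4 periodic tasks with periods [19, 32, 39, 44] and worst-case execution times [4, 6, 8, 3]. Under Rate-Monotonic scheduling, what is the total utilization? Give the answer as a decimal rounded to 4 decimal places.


Compute individual utilizations (exact fractions):
  Task 1: C/T = 4/19 (approx. 0.2105)
  Task 2: C/T = 6/32 = 3/16 (approx. 0.1875)
  Task 3: C/T = 8/39 (approx. 0.2051)
  Task 4: C/T = 3/44 (approx. 0.0682)
Total utilization U = 4/19 + 3/16 + 8/39 + 3/44 = 87553/130416
Rounded to 4 decimal places: U = 0.6713
RM (Liu & Layland) bound for 4 tasks = 0.756828; compare with U = 87553/130416 (approx. 0.671336)
U <= bound, so schedulable by RM sufficient condition.

0.6713


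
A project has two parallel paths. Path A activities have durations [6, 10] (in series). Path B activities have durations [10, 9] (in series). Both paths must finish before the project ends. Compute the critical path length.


Path A total = 6 + 10 = 16
Path B total = 10 + 9 = 19
Critical path = longest path = max(16, 19) = 19

19


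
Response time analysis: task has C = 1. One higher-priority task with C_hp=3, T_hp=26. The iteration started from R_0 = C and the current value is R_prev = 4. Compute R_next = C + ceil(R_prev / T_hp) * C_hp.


R_next = C + ceil(R_prev / T_hp) * C_hp
ceil(4 / 26) = ceil(0.1538) = 1
Interference = 1 * 3 = 3
R_next = 1 + 3 = 4
R_next = R_prev, so the iteration has converged (response time = 4).

4


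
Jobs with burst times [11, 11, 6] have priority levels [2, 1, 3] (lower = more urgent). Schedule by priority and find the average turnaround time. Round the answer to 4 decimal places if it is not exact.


Sort by priority (ascending = highest first):
Order: [(1, 11), (2, 11), (3, 6)]
Completion times:
  Priority 1, burst=11, C=11
  Priority 2, burst=11, C=22
  Priority 3, burst=6, C=28
Average turnaround = 61/3 = 20.3333

20.3333


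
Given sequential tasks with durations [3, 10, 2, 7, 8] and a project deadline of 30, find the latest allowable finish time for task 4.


LF(activity 4) = deadline - sum of successor durations
Successors: activities 5 through 5 with durations [8]
Sum of successor durations = 8
LF = 30 - 8 = 22

22


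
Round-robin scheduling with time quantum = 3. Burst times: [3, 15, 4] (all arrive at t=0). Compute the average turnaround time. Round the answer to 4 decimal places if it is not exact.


Time quantum = 3
Execution trace:
  J1 runs 3 units, time = 3
  J2 runs 3 units, time = 6
  J3 runs 3 units, time = 9
  J2 runs 3 units, time = 12
  J3 runs 1 units, time = 13
  J2 runs 3 units, time = 16
  J2 runs 3 units, time = 19
  J2 runs 3 units, time = 22
Finish times: [3, 22, 13]
Average turnaround = 38/3 = 12.6667

12.6667


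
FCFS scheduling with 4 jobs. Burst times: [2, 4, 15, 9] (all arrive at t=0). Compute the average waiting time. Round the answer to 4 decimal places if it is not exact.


FCFS order (as given): [2, 4, 15, 9]
Waiting times:
  Job 1: wait = 0
  Job 2: wait = 2
  Job 3: wait = 6
  Job 4: wait = 21
Sum of waiting times = 29
Average waiting time = 29/4 = 7.25

7.25


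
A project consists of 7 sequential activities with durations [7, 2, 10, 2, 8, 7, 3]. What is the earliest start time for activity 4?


Activity 4 starts after activities 1 through 3 complete.
Predecessor durations: [7, 2, 10]
ES = 7 + 2 + 10 = 19

19


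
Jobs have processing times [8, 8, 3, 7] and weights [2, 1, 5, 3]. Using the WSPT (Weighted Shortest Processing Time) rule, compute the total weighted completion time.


Compute p/w ratios and sort ascending (WSPT): [(3, 5), (7, 3), (8, 2), (8, 1)]
Compute weighted completion times:
  Job (p=3,w=5): C=3, w*C=5*3=15
  Job (p=7,w=3): C=10, w*C=3*10=30
  Job (p=8,w=2): C=18, w*C=2*18=36
  Job (p=8,w=1): C=26, w*C=1*26=26
Total weighted completion time = 107

107


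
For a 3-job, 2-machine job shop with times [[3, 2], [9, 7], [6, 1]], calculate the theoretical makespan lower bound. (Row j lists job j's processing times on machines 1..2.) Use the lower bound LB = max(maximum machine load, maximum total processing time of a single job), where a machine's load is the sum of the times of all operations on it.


Machine loads:
  Machine 1: 3 + 9 + 6 = 18
  Machine 2: 2 + 7 + 1 = 10
Max machine load = 18
Job totals:
  Job 1: 5
  Job 2: 16
  Job 3: 7
Max job total = 16
Lower bound = max(18, 16) = 18

18


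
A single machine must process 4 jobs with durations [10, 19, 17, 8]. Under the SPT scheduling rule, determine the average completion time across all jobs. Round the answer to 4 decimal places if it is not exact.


Sort jobs by processing time (SPT order): [8, 10, 17, 19]
Compute completion times sequentially:
  Job 1: processing = 8, completes at 8
  Job 2: processing = 10, completes at 18
  Job 3: processing = 17, completes at 35
  Job 4: processing = 19, completes at 54
Sum of completion times = 115
Average completion time = 115/4 = 28.75

28.75


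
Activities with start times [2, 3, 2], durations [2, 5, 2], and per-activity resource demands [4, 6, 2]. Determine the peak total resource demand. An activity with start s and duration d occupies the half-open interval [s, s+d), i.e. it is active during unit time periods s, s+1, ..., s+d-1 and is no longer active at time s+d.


Each activity i is active on [start_i, start_i + duration_i).
Compute total resource usage per time slot:
  t=0: active resources = [], total = 0
  t=1: active resources = [], total = 0
  t=2: active resources = [4, 2], total = 6
  t=3: active resources = [4, 6, 2], total = 12
  t=4: active resources = [6], total = 6
  t=5: active resources = [6], total = 6
  t=6: active resources = [6], total = 6
  t=7: active resources = [6], total = 6
Peak resource demand = 12

12


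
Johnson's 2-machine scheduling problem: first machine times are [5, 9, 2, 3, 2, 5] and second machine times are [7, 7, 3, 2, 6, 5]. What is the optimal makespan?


Apply Johnson's rule:
  Group 1 (a <= b): [(3, 2, 3), (5, 2, 6), (1, 5, 7), (6, 5, 5)]
  Group 2 (a > b): [(2, 9, 7), (4, 3, 2)]
Optimal job order: [3, 5, 1, 6, 2, 4]
Schedule:
  Job 3: M1 done at 2, M2 done at 5
  Job 5: M1 done at 4, M2 done at 11
  Job 1: M1 done at 9, M2 done at 18
  Job 6: M1 done at 14, M2 done at 23
  Job 2: M1 done at 23, M2 done at 30
  Job 4: M1 done at 26, M2 done at 32
Makespan = 32

32


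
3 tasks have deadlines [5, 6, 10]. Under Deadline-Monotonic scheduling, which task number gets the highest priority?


Sort tasks by relative deadline (ascending):
  Task 1: deadline = 5
  Task 2: deadline = 6
  Task 3: deadline = 10
Priority order (highest first): [1, 2, 3]
Highest priority task = 1

1


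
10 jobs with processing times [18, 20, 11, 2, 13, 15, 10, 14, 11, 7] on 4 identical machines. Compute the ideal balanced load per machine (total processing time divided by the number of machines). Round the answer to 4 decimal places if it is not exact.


Total processing time = 18 + 20 + 11 + 2 + 13 + 15 + 10 + 14 + 11 + 7 = 121
Number of machines = 4
Ideal balanced load = 121 / 4 = 30.25

30.25


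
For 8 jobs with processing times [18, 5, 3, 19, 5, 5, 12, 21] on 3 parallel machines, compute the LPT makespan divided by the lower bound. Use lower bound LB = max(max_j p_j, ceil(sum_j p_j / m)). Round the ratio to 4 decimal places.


LPT order: [21, 19, 18, 12, 5, 5, 5, 3]
Machine loads after assignment: [29, 29, 30]
LPT makespan = 30
Lower bound = max(max_job, ceil(total/3)) = max(21, 30) = 30
Ratio = 30 / 30 = 1.0

1.0


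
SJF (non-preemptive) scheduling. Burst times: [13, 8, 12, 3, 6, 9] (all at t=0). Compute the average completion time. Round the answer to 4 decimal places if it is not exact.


SJF order (ascending): [3, 6, 8, 9, 12, 13]
Completion times:
  Job 1: burst=3, C=3
  Job 2: burst=6, C=9
  Job 3: burst=8, C=17
  Job 4: burst=9, C=26
  Job 5: burst=12, C=38
  Job 6: burst=13, C=51
Average completion = 144/6 = 24.0

24.0


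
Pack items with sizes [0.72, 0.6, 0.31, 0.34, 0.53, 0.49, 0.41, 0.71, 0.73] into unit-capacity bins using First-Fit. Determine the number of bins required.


Place items sequentially using First-Fit:
  Item 0.72 -> new Bin 1
  Item 0.6 -> new Bin 2
  Item 0.31 -> Bin 2 (now 0.91)
  Item 0.34 -> new Bin 3
  Item 0.53 -> Bin 3 (now 0.87)
  Item 0.49 -> new Bin 4
  Item 0.41 -> Bin 4 (now 0.9)
  Item 0.71 -> new Bin 5
  Item 0.73 -> new Bin 6
Total bins used = 6

6


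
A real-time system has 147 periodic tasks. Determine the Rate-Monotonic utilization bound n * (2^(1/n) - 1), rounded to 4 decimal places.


Compute 2^(1/147) = 1.0047264214
Subtract 1: 1.0047264214 - 1 = 0.0047264214
Multiply by n: 147 * 0.0047264214 = 0.6947839458
Round to 4 dp: 0.6948

0.6948


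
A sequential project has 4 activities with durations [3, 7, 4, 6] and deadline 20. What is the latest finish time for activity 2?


LF(activity 2) = deadline - sum of successor durations
Successors: activities 3 through 4 with durations [4, 6]
Sum of successor durations = 10
LF = 20 - 10 = 10

10


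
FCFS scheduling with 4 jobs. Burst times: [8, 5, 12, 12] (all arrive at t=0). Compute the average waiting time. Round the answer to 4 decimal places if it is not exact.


FCFS order (as given): [8, 5, 12, 12]
Waiting times:
  Job 1: wait = 0
  Job 2: wait = 8
  Job 3: wait = 13
  Job 4: wait = 25
Sum of waiting times = 46
Average waiting time = 46/4 = 11.5

11.5


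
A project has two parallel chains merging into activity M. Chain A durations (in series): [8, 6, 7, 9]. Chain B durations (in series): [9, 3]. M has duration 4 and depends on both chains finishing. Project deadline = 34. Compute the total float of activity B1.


Forward pass: ES(B1) = sum of predecessors on chain B = 0
EF = ES + duration = 0 + 9 = 9
Backward pass: LF(M) = deadline = 34; LS(M) = 34 - 4 = 30
LF(B1) = LS(M) - sum(successors on chain B) = 30 - 3 = 27
LS = LF - duration = 27 - 9 = 18
Total float = LS - ES = 18 - 0 = 18

18


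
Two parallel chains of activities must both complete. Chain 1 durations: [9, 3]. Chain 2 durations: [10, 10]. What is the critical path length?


Path A total = 9 + 3 = 12
Path B total = 10 + 10 = 20
Critical path = longest path = max(12, 20) = 20

20


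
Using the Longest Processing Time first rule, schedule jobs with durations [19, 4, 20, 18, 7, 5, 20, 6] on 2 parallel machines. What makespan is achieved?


Sort jobs in decreasing order (LPT): [20, 20, 19, 18, 7, 6, 5, 4]
Assign each job to the least loaded machine:
  Machine 1: jobs [20, 19, 6, 5], load = 50
  Machine 2: jobs [20, 18, 7, 4], load = 49
Makespan = max load = 50

50


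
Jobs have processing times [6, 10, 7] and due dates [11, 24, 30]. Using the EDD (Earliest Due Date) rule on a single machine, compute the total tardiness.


Sort by due date (EDD order): [(6, 11), (10, 24), (7, 30)]
Compute completion times and tardiness:
  Job 1: p=6, d=11, C=6, tardiness=max(0,6-11)=0
  Job 2: p=10, d=24, C=16, tardiness=max(0,16-24)=0
  Job 3: p=7, d=30, C=23, tardiness=max(0,23-30)=0
Total tardiness = 0

0


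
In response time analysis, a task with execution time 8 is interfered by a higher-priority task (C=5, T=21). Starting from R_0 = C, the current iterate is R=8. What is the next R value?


R_next = C + ceil(R_prev / T_hp) * C_hp
ceil(8 / 21) = ceil(0.381) = 1
Interference = 1 * 5 = 5
R_next = 8 + 5 = 13

13


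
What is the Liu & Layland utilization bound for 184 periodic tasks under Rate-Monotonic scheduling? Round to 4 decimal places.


Compute 2^(1/184) = 1.0037742087
Subtract 1: 1.0037742087 - 1 = 0.0037742087
Multiply by n: 184 * 0.0037742087 = 0.6944544008
Round to 4 dp: 0.6945

0.6945


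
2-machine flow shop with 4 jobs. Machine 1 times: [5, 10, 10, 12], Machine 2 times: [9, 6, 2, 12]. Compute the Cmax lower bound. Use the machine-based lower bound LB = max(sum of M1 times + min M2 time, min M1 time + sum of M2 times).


LB1 = sum(M1 times) + min(M2 times) = 37 + 2 = 39
LB2 = min(M1 times) + sum(M2 times) = 5 + 29 = 34
Lower bound = max(LB1, LB2) = max(39, 34) = 39

39


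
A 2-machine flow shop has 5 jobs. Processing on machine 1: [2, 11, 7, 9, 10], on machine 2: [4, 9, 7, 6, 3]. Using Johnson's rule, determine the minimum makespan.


Apply Johnson's rule:
  Group 1 (a <= b): [(1, 2, 4), (3, 7, 7)]
  Group 2 (a > b): [(2, 11, 9), (4, 9, 6), (5, 10, 3)]
Optimal job order: [1, 3, 2, 4, 5]
Schedule:
  Job 1: M1 done at 2, M2 done at 6
  Job 3: M1 done at 9, M2 done at 16
  Job 2: M1 done at 20, M2 done at 29
  Job 4: M1 done at 29, M2 done at 35
  Job 5: M1 done at 39, M2 done at 42
Makespan = 42

42


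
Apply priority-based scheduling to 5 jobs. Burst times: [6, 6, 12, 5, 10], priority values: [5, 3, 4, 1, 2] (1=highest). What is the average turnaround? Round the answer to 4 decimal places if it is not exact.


Sort by priority (ascending = highest first):
Order: [(1, 5), (2, 10), (3, 6), (4, 12), (5, 6)]
Completion times:
  Priority 1, burst=5, C=5
  Priority 2, burst=10, C=15
  Priority 3, burst=6, C=21
  Priority 4, burst=12, C=33
  Priority 5, burst=6, C=39
Average turnaround = 113/5 = 22.6

22.6


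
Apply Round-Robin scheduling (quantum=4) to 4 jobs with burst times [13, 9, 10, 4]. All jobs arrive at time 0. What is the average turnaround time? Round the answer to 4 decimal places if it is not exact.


Time quantum = 4
Execution trace:
  J1 runs 4 units, time = 4
  J2 runs 4 units, time = 8
  J3 runs 4 units, time = 12
  J4 runs 4 units, time = 16
  J1 runs 4 units, time = 20
  J2 runs 4 units, time = 24
  J3 runs 4 units, time = 28
  J1 runs 4 units, time = 32
  J2 runs 1 units, time = 33
  J3 runs 2 units, time = 35
  J1 runs 1 units, time = 36
Finish times: [36, 33, 35, 16]
Average turnaround = 120/4 = 30.0

30.0


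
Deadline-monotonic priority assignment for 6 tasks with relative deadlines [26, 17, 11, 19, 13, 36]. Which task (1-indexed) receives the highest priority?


Sort tasks by relative deadline (ascending):
  Task 3: deadline = 11
  Task 5: deadline = 13
  Task 2: deadline = 17
  Task 4: deadline = 19
  Task 1: deadline = 26
  Task 6: deadline = 36
Priority order (highest first): [3, 5, 2, 4, 1, 6]
Highest priority task = 3

3


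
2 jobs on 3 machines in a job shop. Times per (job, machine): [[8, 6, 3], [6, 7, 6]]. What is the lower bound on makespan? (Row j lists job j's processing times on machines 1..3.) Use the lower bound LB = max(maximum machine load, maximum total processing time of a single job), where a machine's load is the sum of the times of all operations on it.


Machine loads:
  Machine 1: 8 + 6 = 14
  Machine 2: 6 + 7 = 13
  Machine 3: 3 + 6 = 9
Max machine load = 14
Job totals:
  Job 1: 17
  Job 2: 19
Max job total = 19
Lower bound = max(14, 19) = 19

19


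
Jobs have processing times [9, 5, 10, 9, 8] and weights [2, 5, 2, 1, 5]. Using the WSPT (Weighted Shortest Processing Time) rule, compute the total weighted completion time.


Compute p/w ratios and sort ascending (WSPT): [(5, 5), (8, 5), (9, 2), (10, 2), (9, 1)]
Compute weighted completion times:
  Job (p=5,w=5): C=5, w*C=5*5=25
  Job (p=8,w=5): C=13, w*C=5*13=65
  Job (p=9,w=2): C=22, w*C=2*22=44
  Job (p=10,w=2): C=32, w*C=2*32=64
  Job (p=9,w=1): C=41, w*C=1*41=41
Total weighted completion time = 239

239


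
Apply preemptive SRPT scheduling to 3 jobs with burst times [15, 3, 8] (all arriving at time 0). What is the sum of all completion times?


Since all jobs arrive at t=0, SRPT equals SPT ordering.
SPT order: [3, 8, 15]
Completion times:
  Job 1: p=3, C=3
  Job 2: p=8, C=11
  Job 3: p=15, C=26
Total completion time = 3 + 11 + 26 = 40

40


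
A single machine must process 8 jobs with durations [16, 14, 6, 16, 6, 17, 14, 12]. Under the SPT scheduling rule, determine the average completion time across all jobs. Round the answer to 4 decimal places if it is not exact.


Sort jobs by processing time (SPT order): [6, 6, 12, 14, 14, 16, 16, 17]
Compute completion times sequentially:
  Job 1: processing = 6, completes at 6
  Job 2: processing = 6, completes at 12
  Job 3: processing = 12, completes at 24
  Job 4: processing = 14, completes at 38
  Job 5: processing = 14, completes at 52
  Job 6: processing = 16, completes at 68
  Job 7: processing = 16, completes at 84
  Job 8: processing = 17, completes at 101
Sum of completion times = 385
Average completion time = 385/8 = 48.125

48.125


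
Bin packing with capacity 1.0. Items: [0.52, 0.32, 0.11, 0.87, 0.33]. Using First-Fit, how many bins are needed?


Place items sequentially using First-Fit:
  Item 0.52 -> new Bin 1
  Item 0.32 -> Bin 1 (now 0.84)
  Item 0.11 -> Bin 1 (now 0.95)
  Item 0.87 -> new Bin 2
  Item 0.33 -> new Bin 3
Total bins used = 3

3


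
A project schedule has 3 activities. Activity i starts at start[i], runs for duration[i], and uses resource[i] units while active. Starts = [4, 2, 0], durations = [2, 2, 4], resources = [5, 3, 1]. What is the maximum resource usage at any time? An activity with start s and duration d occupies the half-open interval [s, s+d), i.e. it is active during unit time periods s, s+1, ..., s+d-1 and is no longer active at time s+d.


Each activity i is active on [start_i, start_i + duration_i).
Compute total resource usage per time slot:
  t=0: active resources = [1], total = 1
  t=1: active resources = [1], total = 1
  t=2: active resources = [3, 1], total = 4
  t=3: active resources = [3, 1], total = 4
  t=4: active resources = [5], total = 5
  t=5: active resources = [5], total = 5
Peak resource demand = 5

5


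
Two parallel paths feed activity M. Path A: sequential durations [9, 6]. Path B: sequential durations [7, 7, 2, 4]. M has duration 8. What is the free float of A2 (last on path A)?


ES(A2) = sum of predecessors on chain A = 9
EF(A2) = ES + duration = 9 + 6 = 15
Successor of A2 is M. ES(M) = max(sum(A), sum(B)) = max(15, 20) = 20
Free float = ES(successor) - EF(current) = 20 - 15 = 5

5


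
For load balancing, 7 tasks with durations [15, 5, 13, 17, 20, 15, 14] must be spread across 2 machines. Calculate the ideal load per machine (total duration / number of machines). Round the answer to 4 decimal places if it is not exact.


Total processing time = 15 + 5 + 13 + 17 + 20 + 15 + 14 = 99
Number of machines = 2
Ideal balanced load = 99 / 2 = 49.5

49.5


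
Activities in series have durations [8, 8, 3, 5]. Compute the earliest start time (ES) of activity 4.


Activity 4 starts after activities 1 through 3 complete.
Predecessor durations: [8, 8, 3]
ES = 8 + 8 + 3 = 19

19


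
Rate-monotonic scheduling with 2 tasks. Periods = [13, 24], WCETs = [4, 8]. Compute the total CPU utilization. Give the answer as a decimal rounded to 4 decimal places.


Compute individual utilizations (exact fractions):
  Task 1: C/T = 4/13 (approx. 0.3077)
  Task 2: C/T = 8/24 = 1/3 (approx. 0.3333)
Total utilization U = 4/13 + 1/3 = 25/39
Rounded to 4 decimal places: U = 0.6410
RM (Liu & Layland) bound for 2 tasks = 0.828427; compare with U = 25/39 (approx. 0.641026)
U <= bound, so schedulable by RM sufficient condition.

0.6410


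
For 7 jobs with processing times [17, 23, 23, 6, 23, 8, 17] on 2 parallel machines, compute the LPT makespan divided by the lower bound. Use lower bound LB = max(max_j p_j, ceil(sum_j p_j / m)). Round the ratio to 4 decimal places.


LPT order: [23, 23, 23, 17, 17, 8, 6]
Machine loads after assignment: [60, 57]
LPT makespan = 60
Lower bound = max(max_job, ceil(total/2)) = max(23, 59) = 59
Ratio = 60 / 59 = 1.0169

1.0169


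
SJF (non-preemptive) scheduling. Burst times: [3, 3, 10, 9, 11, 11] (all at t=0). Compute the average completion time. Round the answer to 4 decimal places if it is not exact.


SJF order (ascending): [3, 3, 9, 10, 11, 11]
Completion times:
  Job 1: burst=3, C=3
  Job 2: burst=3, C=6
  Job 3: burst=9, C=15
  Job 4: burst=10, C=25
  Job 5: burst=11, C=36
  Job 6: burst=11, C=47
Average completion = 132/6 = 22.0

22.0


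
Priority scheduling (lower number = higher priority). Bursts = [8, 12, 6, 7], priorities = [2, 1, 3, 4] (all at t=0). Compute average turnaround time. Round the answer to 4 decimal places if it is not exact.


Sort by priority (ascending = highest first):
Order: [(1, 12), (2, 8), (3, 6), (4, 7)]
Completion times:
  Priority 1, burst=12, C=12
  Priority 2, burst=8, C=20
  Priority 3, burst=6, C=26
  Priority 4, burst=7, C=33
Average turnaround = 91/4 = 22.75

22.75


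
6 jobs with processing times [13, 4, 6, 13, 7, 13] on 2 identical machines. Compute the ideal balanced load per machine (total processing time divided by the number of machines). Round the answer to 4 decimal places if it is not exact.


Total processing time = 13 + 4 + 6 + 13 + 7 + 13 = 56
Number of machines = 2
Ideal balanced load = 56 / 2 = 28.0

28.0


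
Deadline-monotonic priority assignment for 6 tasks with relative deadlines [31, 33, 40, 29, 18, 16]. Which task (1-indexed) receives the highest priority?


Sort tasks by relative deadline (ascending):
  Task 6: deadline = 16
  Task 5: deadline = 18
  Task 4: deadline = 29
  Task 1: deadline = 31
  Task 2: deadline = 33
  Task 3: deadline = 40
Priority order (highest first): [6, 5, 4, 1, 2, 3]
Highest priority task = 6

6


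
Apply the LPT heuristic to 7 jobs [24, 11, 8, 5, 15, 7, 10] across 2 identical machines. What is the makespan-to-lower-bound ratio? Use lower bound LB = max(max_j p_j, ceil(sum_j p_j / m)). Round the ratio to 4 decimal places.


LPT order: [24, 15, 11, 10, 8, 7, 5]
Machine loads after assignment: [41, 39]
LPT makespan = 41
Lower bound = max(max_job, ceil(total/2)) = max(24, 40) = 40
Ratio = 41 / 40 = 1.025

1.025


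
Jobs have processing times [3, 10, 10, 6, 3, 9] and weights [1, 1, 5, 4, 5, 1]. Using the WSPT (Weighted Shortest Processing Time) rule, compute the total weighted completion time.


Compute p/w ratios and sort ascending (WSPT): [(3, 5), (6, 4), (10, 5), (3, 1), (9, 1), (10, 1)]
Compute weighted completion times:
  Job (p=3,w=5): C=3, w*C=5*3=15
  Job (p=6,w=4): C=9, w*C=4*9=36
  Job (p=10,w=5): C=19, w*C=5*19=95
  Job (p=3,w=1): C=22, w*C=1*22=22
  Job (p=9,w=1): C=31, w*C=1*31=31
  Job (p=10,w=1): C=41, w*C=1*41=41
Total weighted completion time = 240

240


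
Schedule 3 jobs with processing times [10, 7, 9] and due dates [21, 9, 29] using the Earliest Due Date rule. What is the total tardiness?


Sort by due date (EDD order): [(7, 9), (10, 21), (9, 29)]
Compute completion times and tardiness:
  Job 1: p=7, d=9, C=7, tardiness=max(0,7-9)=0
  Job 2: p=10, d=21, C=17, tardiness=max(0,17-21)=0
  Job 3: p=9, d=29, C=26, tardiness=max(0,26-29)=0
Total tardiness = 0

0


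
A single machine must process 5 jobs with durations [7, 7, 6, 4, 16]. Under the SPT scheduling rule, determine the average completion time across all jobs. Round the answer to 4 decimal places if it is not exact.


Sort jobs by processing time (SPT order): [4, 6, 7, 7, 16]
Compute completion times sequentially:
  Job 1: processing = 4, completes at 4
  Job 2: processing = 6, completes at 10
  Job 3: processing = 7, completes at 17
  Job 4: processing = 7, completes at 24
  Job 5: processing = 16, completes at 40
Sum of completion times = 95
Average completion time = 95/5 = 19.0

19.0


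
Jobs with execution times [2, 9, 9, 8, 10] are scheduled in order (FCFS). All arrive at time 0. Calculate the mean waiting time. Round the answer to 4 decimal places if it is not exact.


FCFS order (as given): [2, 9, 9, 8, 10]
Waiting times:
  Job 1: wait = 0
  Job 2: wait = 2
  Job 3: wait = 11
  Job 4: wait = 20
  Job 5: wait = 28
Sum of waiting times = 61
Average waiting time = 61/5 = 12.2

12.2


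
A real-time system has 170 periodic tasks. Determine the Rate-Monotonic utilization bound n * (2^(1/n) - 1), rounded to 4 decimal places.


Compute 2^(1/170) = 1.0040856600
Subtract 1: 1.0040856600 - 1 = 0.0040856600
Multiply by n: 170 * 0.0040856600 = 0.6945622000
Round to 4 dp: 0.6946

0.6946


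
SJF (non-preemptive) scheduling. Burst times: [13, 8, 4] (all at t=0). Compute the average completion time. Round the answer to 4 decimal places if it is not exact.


SJF order (ascending): [4, 8, 13]
Completion times:
  Job 1: burst=4, C=4
  Job 2: burst=8, C=12
  Job 3: burst=13, C=25
Average completion = 41/3 = 13.6667

13.6667


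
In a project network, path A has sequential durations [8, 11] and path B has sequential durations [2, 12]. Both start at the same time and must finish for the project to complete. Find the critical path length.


Path A total = 8 + 11 = 19
Path B total = 2 + 12 = 14
Critical path = longest path = max(19, 14) = 19

19


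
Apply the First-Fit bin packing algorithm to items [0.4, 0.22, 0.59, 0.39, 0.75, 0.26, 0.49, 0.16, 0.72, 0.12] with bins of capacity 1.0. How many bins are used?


Place items sequentially using First-Fit:
  Item 0.4 -> new Bin 1
  Item 0.22 -> Bin 1 (now 0.62)
  Item 0.59 -> new Bin 2
  Item 0.39 -> Bin 2 (now 0.98)
  Item 0.75 -> new Bin 3
  Item 0.26 -> Bin 1 (now 0.88)
  Item 0.49 -> new Bin 4
  Item 0.16 -> Bin 3 (now 0.91)
  Item 0.72 -> new Bin 5
  Item 0.12 -> Bin 1 (now 1.0)
Total bins used = 5

5


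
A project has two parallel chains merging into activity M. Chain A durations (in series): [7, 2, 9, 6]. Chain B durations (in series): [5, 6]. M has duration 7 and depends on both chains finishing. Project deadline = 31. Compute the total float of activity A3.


Forward pass: ES(A3) = sum of predecessors on chain A = 9
EF = ES + duration = 9 + 9 = 18
Backward pass: LF(M) = deadline = 31; LS(M) = 31 - 7 = 24
LF(A3) = LS(M) - sum(successors on chain A) = 24 - 6 = 18
LS = LF - duration = 18 - 9 = 9
Total float = LS - ES = 9 - 9 = 0

0


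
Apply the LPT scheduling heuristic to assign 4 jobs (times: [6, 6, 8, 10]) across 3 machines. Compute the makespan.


Sort jobs in decreasing order (LPT): [10, 8, 6, 6]
Assign each job to the least loaded machine:
  Machine 1: jobs [10], load = 10
  Machine 2: jobs [8], load = 8
  Machine 3: jobs [6, 6], load = 12
Makespan = max load = 12

12


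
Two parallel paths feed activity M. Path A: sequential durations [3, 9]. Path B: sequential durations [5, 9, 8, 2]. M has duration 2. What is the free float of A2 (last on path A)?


ES(A2) = sum of predecessors on chain A = 3
EF(A2) = ES + duration = 3 + 9 = 12
Successor of A2 is M. ES(M) = max(sum(A), sum(B)) = max(12, 24) = 24
Free float = ES(successor) - EF(current) = 24 - 12 = 12

12


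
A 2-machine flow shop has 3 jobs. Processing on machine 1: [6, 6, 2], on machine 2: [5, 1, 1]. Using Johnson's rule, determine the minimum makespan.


Apply Johnson's rule:
  Group 1 (a <= b): []
  Group 2 (a > b): [(1, 6, 5), (2, 6, 1), (3, 2, 1)]
Optimal job order: [1, 2, 3]
Schedule:
  Job 1: M1 done at 6, M2 done at 11
  Job 2: M1 done at 12, M2 done at 13
  Job 3: M1 done at 14, M2 done at 15
Makespan = 15

15


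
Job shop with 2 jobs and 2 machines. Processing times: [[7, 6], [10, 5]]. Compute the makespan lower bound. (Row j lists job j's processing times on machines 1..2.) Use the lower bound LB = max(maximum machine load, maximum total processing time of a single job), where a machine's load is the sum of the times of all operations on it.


Machine loads:
  Machine 1: 7 + 10 = 17
  Machine 2: 6 + 5 = 11
Max machine load = 17
Job totals:
  Job 1: 13
  Job 2: 15
Max job total = 15
Lower bound = max(17, 15) = 17

17


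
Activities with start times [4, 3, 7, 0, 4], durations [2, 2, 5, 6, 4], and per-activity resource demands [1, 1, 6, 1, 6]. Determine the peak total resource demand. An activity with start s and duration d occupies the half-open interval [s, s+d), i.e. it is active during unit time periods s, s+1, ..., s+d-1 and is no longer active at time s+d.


Each activity i is active on [start_i, start_i + duration_i).
Compute total resource usage per time slot:
  t=0: active resources = [1], total = 1
  t=1: active resources = [1], total = 1
  t=2: active resources = [1], total = 1
  t=3: active resources = [1, 1], total = 2
  t=4: active resources = [1, 1, 1, 6], total = 9
  t=5: active resources = [1, 1, 6], total = 8
  t=6: active resources = [6], total = 6
  t=7: active resources = [6, 6], total = 12
  t=8: active resources = [6], total = 6
  t=9: active resources = [6], total = 6
  t=10: active resources = [6], total = 6
  t=11: active resources = [6], total = 6
Peak resource demand = 12

12
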